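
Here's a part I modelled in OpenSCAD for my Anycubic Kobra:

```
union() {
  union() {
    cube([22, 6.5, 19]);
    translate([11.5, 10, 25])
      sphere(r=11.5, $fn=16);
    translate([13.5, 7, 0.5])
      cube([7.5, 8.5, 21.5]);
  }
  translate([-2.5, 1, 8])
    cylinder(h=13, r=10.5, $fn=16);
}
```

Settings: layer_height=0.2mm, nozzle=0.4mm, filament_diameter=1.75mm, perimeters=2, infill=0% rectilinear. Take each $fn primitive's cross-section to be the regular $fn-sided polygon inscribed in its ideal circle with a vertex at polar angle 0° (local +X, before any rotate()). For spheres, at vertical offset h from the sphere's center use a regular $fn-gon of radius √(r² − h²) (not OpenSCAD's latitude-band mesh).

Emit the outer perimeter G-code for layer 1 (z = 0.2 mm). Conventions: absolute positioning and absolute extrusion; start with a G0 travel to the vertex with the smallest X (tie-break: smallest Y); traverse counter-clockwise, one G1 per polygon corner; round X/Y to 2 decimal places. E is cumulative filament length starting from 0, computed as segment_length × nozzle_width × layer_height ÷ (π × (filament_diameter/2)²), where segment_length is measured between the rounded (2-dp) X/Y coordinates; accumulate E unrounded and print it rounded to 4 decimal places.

G0 X0.00 Y0.00 Z0.20
G1 X22.00 Y0.00 E0.7317
G1 X22.00 Y6.50 E0.9479
G1 X0.00 Y6.50 E1.6796
G1 X0.00 Y0.00 E1.8958

At z = 0.2 mm: the cube (footprint 22×6.5) is included at this height; the sphere at (11.5, 10) is absent (|z−center|=24.800 > r=11.5); the cube at (13.5, 7) is not intersected at this z (z outside [0.5, 22]); Combining (union): only the 22×6.5 cube is present, so the union is just that shape — 1 connected region; the cylinder at (-2.5, 1) does not reach this height (z outside [8, 21]); Taking the union: only the result so far is present, so the union is just that shape — 1 connected region. The outline is a single polygon with 4 vertices. Extrusion per mm of travel: 0.4 × 0.2 / (π × 0.875²) = 0.033260. Accumulating E over each segment gives final E = 1.8958.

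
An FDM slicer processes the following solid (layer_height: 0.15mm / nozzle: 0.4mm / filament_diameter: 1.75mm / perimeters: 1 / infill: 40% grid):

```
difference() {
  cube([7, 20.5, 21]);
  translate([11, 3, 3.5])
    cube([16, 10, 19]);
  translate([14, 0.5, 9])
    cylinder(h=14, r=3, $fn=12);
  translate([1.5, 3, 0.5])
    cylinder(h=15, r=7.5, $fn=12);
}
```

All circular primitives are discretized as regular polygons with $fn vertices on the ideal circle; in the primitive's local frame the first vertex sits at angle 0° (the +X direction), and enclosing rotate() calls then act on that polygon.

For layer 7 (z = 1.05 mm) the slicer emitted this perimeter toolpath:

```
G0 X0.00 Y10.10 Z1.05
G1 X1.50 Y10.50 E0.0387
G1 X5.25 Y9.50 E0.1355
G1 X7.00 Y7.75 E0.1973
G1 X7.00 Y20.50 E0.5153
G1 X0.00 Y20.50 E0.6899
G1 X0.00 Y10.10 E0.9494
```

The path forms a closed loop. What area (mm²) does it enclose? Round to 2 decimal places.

Apply the shoelace formula to the sequence of (X, Y) vertices; enclosed area = 75.46 mm².

75.46 mm²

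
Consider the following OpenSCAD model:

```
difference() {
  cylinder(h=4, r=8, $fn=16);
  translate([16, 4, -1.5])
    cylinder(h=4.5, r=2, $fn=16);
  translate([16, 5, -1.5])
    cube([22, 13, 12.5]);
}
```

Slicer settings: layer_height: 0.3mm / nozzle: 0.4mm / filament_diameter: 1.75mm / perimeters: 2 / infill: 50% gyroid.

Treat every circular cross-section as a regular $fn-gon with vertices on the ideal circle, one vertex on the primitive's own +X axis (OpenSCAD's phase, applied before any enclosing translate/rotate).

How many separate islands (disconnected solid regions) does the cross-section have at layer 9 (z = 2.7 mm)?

1

At z = 2.7 mm: the cylinder: section is a regular 16-gon, circumradius r=8; the r=2 cylinder at (16, 4) contributes a regular 16-gon of circumradius 2; the 22×13 cube at (16, 5) contributes its full rectangle; After the difference (first − rest): starting from the r=8 cylinder, the r=2 cylinder at (16, 4) misses the remaining region (no effect); the 22×13 cube at (16, 5) misses the remaining region (no effect) — 1 connected region. Overall, the cross-section is a single solid region. Island count = 1.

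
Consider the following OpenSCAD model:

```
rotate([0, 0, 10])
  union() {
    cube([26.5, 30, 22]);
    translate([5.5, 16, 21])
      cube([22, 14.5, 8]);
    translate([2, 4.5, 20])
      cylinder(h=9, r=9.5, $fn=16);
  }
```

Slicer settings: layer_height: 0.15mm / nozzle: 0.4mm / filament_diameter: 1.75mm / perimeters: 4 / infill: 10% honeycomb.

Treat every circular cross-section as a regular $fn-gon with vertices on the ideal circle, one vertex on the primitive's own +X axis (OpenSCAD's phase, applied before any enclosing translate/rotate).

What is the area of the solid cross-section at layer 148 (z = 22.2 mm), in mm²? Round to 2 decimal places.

595.30 mm²

At z = 22.2 mm: the cube does not reach this height (z outside [0, 22]); the cube at (5.5, 16) is present — its section is the full 22×14.5 rectangle (area 319.00 mm²); the r=9.5 cylinder at (2, 4.5) gives a regular 16-gon of circumradius 9.5 (constant along its height) (area = (16/2)·9.500²·sin(360°/16) = 276.30 mm²); Merging all regions: the 2 present regions are separate (no shared area or edge), so areas and boundary lengths simply add and each stays a separate island — area = 595.30 mm²; (rotated 10° about Z; rotation is an isometry so areas/perimeters/island counts are preserved). Overall, the cross-section has 2 separate islands. Net area = 595.30 mm².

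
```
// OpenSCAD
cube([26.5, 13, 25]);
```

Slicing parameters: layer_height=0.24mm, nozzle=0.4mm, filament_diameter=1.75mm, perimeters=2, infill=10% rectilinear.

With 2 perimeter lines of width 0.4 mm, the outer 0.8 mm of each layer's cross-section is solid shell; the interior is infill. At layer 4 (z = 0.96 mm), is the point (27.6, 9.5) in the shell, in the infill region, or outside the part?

At z = 0.96 mm: the cube is present — its section is the full 26.5×13 rectangle. Overall, the cross-section is a single solid region. The nearest boundary edge runs (26.50, 0.00)→(26.50, 13.00); distance from the point to it = 1.10 mm. The point is not inside any of the regions above, so it lies outside the cross-section (1.10 mm from the nearest boundary).

outside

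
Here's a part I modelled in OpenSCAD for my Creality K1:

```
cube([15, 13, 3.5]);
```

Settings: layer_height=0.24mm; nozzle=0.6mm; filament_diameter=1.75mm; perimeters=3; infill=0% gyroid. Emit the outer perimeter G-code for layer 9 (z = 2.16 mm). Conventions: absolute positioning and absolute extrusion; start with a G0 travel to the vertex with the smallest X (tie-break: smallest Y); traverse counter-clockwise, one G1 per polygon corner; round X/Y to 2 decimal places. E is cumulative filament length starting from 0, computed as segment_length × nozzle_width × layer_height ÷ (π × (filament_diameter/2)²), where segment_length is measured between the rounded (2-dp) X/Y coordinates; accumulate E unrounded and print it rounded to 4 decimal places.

G0 X0.00 Y0.00 Z2.16
G1 X15.00 Y0.00 E0.8980
G1 X15.00 Y13.00 E1.6763
G1 X0.00 Y13.00 E2.5743
G1 X0.00 Y0.00 E3.3526

At z = 2.16 mm: the cube is present — its section is the full 15×13 rectangle. The outline is a single polygon with 4 vertices. Extrusion per mm of travel: 0.6 × 0.24 / (π × 0.875²) = 0.059868. Accumulating E over each segment gives final E = 3.3526.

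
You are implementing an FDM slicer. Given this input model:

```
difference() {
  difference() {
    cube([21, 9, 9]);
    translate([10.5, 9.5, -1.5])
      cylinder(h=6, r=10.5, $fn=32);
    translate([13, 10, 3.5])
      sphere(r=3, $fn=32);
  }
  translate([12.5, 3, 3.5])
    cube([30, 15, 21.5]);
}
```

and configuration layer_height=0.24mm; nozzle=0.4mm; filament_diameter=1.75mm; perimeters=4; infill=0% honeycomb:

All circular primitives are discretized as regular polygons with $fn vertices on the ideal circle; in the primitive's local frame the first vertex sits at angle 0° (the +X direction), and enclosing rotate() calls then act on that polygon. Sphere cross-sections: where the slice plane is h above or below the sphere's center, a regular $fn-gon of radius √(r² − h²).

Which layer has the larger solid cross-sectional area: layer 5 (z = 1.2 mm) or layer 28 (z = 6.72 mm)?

layer 28 (z = 6.72 mm)

Layer 5 (z = 1.2): the 21×9 cube contributes its full rectangle (area 189.00 mm²); the cylinder at (10.5, 9.5): section is a regular 32-gon, circumradius r=10.5 (area = (32/2)·10.500²·sin(360°/32) = 344.14 mm²); the sphere at (13, 10): section is a regular 32-gon, circumradius = √(r²−h²) = √(3²−2.3²) = 1.926 (area = (32/2)·1.926²·sin(360°/32) = 11.58 mm²); Subtracting the remaining from the first: starting from the 21×9 cube (189.00 mm²), the r=10.5 cylinder at (10.5, 9.5) partially overlaps it — only the 155.87 mm² overlap (of its 344.14 mm²) is removed, clipping the outline; the r=3 sphere at (13, 10) misses the remaining region (no effect) — area = 33.13 mm²; the cube at (12.5, 3) is absent (z outside [3.5, 25]); Taking the first minus the rest: none of the subtracted shapes is present at this height, so that combined region is unchanged — area = 33.13 mm². So its area = 33.13 mm². Layer 28 (z = 6.72): the cube (footprint 21×9) is included at this height (area 189.00 mm²); the cylinder at (10.5, 9.5) does not reach this height (z outside [-1.5, 4.5]); the sphere at (13, 10) is not intersected at this z (|z−center|=3.220 > r=3); Taking the first minus the rest: none of the subtracted shapes is present at this height, so the 21×9 cube is unchanged — area = 189.00 mm²; the cube at (12.5, 3) is present — its section is the full 30×15 rectangle (area 450.00 mm²); After the difference (first − rest): starting from the result so far (189.00 mm²), the 30×15 cube at (12.5, 3) partially overlaps it — only the 51.00 mm² overlap (of its 450.00 mm²) is removed, clipping the outline — area = 138.00 mm². So its area = 138.00 mm². Layer 28 is larger (138.00 vs 33.13 mm²).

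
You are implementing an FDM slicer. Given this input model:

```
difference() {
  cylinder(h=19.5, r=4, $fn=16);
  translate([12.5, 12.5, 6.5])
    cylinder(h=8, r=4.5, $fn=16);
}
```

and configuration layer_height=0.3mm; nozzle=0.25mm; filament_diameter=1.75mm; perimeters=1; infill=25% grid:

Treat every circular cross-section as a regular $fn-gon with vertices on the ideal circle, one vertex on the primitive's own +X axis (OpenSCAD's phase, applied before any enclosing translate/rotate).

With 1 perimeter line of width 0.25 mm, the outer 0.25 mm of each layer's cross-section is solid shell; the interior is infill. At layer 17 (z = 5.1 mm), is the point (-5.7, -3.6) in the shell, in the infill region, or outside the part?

At z = 5.1 mm: the cylinder: section is a regular 16-gon, circumradius r=4; the cylinder at (12.5, 12.5) is absent (z outside [6.5, 14.5]); After the difference (first − rest): none of the subtracted shapes is present at this height, so the r=4 cylinder is unchanged — 1 connected region. Overall, the cross-section is a single solid region. The nearest boundary edge runs (-3.70, -1.53)→(-2.83, -2.83); distance from the point to it = 2.82 mm. The point is not inside any of the regions above, so it lies outside the cross-section (2.82 mm from the nearest boundary).

outside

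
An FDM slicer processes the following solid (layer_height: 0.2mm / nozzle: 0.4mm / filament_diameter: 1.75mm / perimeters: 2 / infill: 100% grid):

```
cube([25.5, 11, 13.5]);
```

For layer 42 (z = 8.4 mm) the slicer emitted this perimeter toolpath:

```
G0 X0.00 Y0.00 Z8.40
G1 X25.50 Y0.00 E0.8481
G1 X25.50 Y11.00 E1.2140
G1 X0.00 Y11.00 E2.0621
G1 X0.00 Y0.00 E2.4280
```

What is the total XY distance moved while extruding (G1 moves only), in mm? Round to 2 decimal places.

73.00 mm

Sum the Euclidean lengths of each G1 segment: total = 73.00 mm.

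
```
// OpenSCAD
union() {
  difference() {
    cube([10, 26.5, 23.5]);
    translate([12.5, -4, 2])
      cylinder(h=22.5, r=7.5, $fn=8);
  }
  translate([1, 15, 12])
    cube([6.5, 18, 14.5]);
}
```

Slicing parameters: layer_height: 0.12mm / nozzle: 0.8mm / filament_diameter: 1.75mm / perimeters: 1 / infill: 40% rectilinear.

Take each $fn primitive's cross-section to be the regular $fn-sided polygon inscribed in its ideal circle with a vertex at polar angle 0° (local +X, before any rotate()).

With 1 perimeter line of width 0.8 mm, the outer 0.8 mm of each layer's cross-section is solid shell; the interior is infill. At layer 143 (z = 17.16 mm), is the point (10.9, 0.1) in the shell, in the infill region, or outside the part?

outside

At z = 17.16 mm: the cube (footprint 10×26.5) is included at this height; the r=7.5 cylinder at (12.5, -4) gives a regular 8-gon of circumradius 7.5 (constant along its height); After the difference (first − rest): starting from the 10×26.5 cube, the r=7.5 cylinder at (12.5, -4) partially overlaps it — only the 5.63 mm² overlap (of its 159.10 mm²) is removed, clipping the outline — 1 connected region; the cube at (1, 15) (footprint 6.5×18) is included at this height; Merging all regions: the regions partially overlap (shared area 74.75 mm²), so overlapping operands fuse into one piece — 1 connected region. Overall, the cross-section is a single solid region. The nearest boundary edge runs (10.00, 2.46)→(7.20, 1.30); distance from the point to it = 2.53 mm. The point is not inside any of the regions above, so it lies outside the cross-section (2.53 mm from the nearest boundary).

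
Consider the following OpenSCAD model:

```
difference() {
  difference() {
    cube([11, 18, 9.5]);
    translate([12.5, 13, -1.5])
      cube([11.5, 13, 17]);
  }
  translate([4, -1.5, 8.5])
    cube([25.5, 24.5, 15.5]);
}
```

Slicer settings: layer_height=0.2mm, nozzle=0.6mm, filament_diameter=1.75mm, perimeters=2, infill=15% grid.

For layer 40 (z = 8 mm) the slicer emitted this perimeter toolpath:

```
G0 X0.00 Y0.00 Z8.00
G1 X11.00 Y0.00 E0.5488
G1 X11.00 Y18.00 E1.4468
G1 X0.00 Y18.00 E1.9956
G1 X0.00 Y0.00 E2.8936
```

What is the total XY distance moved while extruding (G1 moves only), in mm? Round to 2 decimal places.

Sum the Euclidean lengths of each G1 segment: total = 58.00 mm.

58.00 mm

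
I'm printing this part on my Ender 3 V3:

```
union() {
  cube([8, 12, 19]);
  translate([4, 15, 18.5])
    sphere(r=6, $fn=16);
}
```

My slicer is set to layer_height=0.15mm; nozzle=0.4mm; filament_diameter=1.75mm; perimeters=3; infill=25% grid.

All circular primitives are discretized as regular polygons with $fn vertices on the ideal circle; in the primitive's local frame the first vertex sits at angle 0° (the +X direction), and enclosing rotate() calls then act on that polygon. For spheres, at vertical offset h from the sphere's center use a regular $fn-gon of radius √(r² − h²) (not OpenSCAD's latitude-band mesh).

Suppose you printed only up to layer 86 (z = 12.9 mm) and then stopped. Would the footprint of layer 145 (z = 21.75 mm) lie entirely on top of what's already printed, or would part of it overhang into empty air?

Compare the two slices. At z = 12.9: the cube is present — its section is the full 8×12 rectangle (area 96.00 mm²); the r=6 sphere at (4, 15) contributes a regular 16-gon of circumradius √(6²−5.6²) = 2.154 (area = (16/2)·2.154²·sin(360°/16) = 14.21 mm²); Taking the union: the 2 present regions are separate (no shared area or edge), so areas and boundary lengths simply add and each stays a separate island — area = 110.21 mm². At z = 21.75: the cube does not reach this height (z outside [0, 19]); the r=6 sphere at (4, 15) slices to a regular 16-gon of circumradius 5.044 (√(r²−h²) with h=3.25 from center) (area = (16/2)·5.044²·sin(360°/16) = 77.88 mm²); Taking the union: only the r=6 sphere at (4, 15) is present, so the union is just that shape — area = 77.88 mm². Checking containment: at z = 21.75 the cross-section extends beyond the z = 12.9 cross-section by about 52.67 mm².

part overhangs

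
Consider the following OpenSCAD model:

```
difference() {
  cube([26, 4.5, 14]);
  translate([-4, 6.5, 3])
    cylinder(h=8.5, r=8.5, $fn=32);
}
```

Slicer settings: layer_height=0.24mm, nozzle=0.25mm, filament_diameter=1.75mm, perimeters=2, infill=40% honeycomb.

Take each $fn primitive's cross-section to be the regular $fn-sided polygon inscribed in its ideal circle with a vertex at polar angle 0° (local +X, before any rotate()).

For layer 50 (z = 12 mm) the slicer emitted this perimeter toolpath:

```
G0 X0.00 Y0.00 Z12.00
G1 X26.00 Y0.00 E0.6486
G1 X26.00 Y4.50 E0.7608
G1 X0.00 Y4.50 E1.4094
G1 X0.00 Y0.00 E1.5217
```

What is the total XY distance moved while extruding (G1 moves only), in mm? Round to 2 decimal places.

Sum the Euclidean lengths of each G1 segment: total = 61.00 mm.

61.00 mm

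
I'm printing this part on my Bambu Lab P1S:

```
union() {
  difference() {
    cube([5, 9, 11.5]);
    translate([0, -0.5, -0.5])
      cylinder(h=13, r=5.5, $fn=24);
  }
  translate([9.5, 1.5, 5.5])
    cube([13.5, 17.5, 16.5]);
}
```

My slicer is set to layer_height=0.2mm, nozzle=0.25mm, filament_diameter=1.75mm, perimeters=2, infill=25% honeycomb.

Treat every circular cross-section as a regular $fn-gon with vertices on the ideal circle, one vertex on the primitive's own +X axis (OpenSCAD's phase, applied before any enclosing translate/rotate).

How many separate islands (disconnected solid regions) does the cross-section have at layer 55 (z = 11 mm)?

At z = 11 mm: the cube (footprint 5×9) is included at this height; the r=5.5 cylinder at (0, -0.5) gives a regular 24-gon of circumradius 5.5 (constant along its height); Taking the first minus the rest: starting from the 5×9 cube, the r=5.5 cylinder at (0, -0.5) partially overlaps it — only the 20.29 mm² overlap (of its 93.95 mm²) is removed, clipping the outline — 1 connected region; the cube at (9.5, 1.5) (footprint 13.5×17.5) is included at this height; Taking the union: the 2 present regions are separate (no shared area or edge), so areas and boundary lengths simply add and each stays a separate island — 2 connected regions. Overall, the cross-section has 2 separate islands. Island count = 2.

2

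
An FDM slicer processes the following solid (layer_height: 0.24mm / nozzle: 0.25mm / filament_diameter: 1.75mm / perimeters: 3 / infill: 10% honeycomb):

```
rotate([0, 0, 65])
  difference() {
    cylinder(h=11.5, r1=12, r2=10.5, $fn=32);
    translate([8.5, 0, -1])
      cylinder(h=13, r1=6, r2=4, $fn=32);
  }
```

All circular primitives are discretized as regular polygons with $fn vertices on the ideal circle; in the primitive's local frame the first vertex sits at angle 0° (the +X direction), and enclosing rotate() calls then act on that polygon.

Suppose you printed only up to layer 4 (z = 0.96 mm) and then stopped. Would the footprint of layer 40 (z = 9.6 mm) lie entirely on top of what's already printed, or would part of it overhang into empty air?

Compare the two slices. At z = 0.96: the cone contributes a regular 32-gon of circumradius 11.875 (interpolated between r1=12 and r2=10.5 at t=0.083) (area = (32/2)·11.875²·sin(360°/32) = 440.16 mm²); the cone at (8.5, 0): at t=0.151 of its height the radius interpolates to r₁+(r₂−r₁)t = 5.698, giving a regular 32-gon of that circumradius (area = (32/2)·5.698²·sin(360°/32) = 101.36 mm²); Taking the first minus the rest: starting from the cone (440.16 mm²), the cone at (8.5, 0) partially overlaps it — only the 82.77 mm² overlap (of its 101.36 mm²) is removed, clipping the outline — area = 357.39 mm²; (whole slice rotated 65° about Z — lengths, areas and connectivity unchanged). At z = 9.6: the cone: at t=0.835 of its height the radius interpolates to r₁+(r₂−r₁)t = 10.748, giving a regular 32-gon of that circumradius (area = (32/2)·10.748²·sin(360°/32) = 360.58 mm²); the cone at (8.5, 0) contributes a regular 32-gon of circumradius 4.369 (interpolated between r1=6 and r2=4 at t=0.815) (area = (32/2)·4.369²·sin(360°/32) = 59.59 mm²); Subtracting the remaining from the first: starting from the cone (360.58 mm²), the cone at (8.5, 0) partially overlaps it — only the 46.25 mm² overlap (of its 59.59 mm²) is removed, clipping the outline — area = 314.33 mm²; (rotated 65° about Z; rotation is an isometry so areas/perimeters/island counts are preserved). Checking containment: at z = 9.6 the cross-section extends beyond the z = 0.96 cross-section by about 23.58 mm².

part overhangs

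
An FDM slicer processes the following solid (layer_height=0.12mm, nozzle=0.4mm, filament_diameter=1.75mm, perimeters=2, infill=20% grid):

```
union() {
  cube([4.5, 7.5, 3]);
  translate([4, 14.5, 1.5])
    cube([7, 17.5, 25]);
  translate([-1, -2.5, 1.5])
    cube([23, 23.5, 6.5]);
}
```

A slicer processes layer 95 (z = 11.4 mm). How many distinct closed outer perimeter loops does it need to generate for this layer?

1

At z = 11.4 mm: the cube does not reach this height (z outside [0, 3]); the 7×17.5 cube at (4, 14.5) contributes its full rectangle; the cube at (-1, -2.5) does not reach this height (z outside [1.5, 8]); Taking the union: only the 7×17.5 cube at (4, 14.5) is present, so the union is just that shape — 1 connected region. The result has 1 disconnected region.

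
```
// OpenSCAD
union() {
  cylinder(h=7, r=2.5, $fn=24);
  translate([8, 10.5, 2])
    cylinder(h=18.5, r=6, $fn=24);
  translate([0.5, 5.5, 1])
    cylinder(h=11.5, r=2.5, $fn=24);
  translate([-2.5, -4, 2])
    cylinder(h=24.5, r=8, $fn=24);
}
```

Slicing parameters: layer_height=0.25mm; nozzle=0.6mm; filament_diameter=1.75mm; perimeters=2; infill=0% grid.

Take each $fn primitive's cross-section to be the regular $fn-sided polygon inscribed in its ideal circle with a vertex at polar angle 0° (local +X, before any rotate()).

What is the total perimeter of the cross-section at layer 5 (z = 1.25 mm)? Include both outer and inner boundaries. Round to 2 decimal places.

31.33 mm

At z = 1.25 mm: the r=2.5 cylinder gives a regular 24-gon of circumradius 2.5 (constant along its height) (perimeter = 2·24·2.500·sin(180°/24) = 15.66 mm); the cylinder at (8, 10.5) is not intersected at this z (z outside [2, 20.5]); the r=2.5 cylinder at (0.5, 5.5) gives a regular 24-gon of circumradius 2.5 (constant along its height) (perimeter = 2·24·2.500·sin(180°/24) = 15.66 mm); the cylinder at (-2.5, -4) is absent (z outside [2, 26.5]); Combining (union): the 2 present regions are separate (no shared area or edge), so areas and boundary lengths simply add and each stays a separate island — boundary = 31.33 mm. Overall, the cross-section has 2 separate islands. Total boundary length (outer) = 31.33 mm.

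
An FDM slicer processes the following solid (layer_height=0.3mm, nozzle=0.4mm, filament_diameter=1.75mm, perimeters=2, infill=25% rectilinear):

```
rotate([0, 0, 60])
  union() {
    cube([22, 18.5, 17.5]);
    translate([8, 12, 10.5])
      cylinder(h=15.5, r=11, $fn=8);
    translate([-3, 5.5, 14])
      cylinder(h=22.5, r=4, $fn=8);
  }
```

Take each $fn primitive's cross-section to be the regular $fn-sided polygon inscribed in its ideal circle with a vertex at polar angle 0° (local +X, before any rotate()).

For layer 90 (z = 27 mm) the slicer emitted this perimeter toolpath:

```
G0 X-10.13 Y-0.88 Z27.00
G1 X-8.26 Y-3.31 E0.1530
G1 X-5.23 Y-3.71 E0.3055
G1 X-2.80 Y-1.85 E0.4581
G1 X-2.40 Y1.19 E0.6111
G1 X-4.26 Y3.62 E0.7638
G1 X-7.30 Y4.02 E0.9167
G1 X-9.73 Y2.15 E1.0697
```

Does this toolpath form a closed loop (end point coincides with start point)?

Start point (G0): (-10.13, -0.88). End point (last G1): the path does not return to the start — open.

no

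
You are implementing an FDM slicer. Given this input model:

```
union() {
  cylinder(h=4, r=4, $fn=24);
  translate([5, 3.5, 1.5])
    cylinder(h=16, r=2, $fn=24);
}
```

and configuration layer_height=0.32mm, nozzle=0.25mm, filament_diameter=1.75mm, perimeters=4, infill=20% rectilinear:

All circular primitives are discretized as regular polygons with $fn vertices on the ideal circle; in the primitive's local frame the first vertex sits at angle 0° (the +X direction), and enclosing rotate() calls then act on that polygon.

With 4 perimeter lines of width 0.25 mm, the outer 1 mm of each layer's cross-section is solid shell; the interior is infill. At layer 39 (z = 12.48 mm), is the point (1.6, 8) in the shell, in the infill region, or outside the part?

outside

At z = 12.48 mm: the cylinder does not reach this height (z outside [0, 4]); the r=2 cylinder at (5, 3.5) contributes a regular 24-gon of circumradius 2; Taking the union: only the r=2 cylinder at (5, 3.5) is present, so the union is just that shape — 1 connected region. Overall, the cross-section is a single solid region. The nearest boundary edge runs (4.00, 5.23)→(3.59, 4.91); distance from the point to it = 3.66 mm. The point is not inside any of the regions above, so it lies outside the cross-section (3.66 mm from the nearest boundary).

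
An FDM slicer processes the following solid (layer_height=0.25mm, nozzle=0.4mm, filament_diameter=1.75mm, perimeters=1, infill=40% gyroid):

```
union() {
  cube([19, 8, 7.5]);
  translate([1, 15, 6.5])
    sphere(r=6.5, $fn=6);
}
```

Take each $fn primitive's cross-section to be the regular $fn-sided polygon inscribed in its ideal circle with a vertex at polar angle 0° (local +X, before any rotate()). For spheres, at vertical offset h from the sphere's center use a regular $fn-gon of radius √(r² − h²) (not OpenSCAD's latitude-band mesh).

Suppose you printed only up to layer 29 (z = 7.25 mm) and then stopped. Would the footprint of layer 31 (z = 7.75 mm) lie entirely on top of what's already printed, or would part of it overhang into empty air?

entirely on top

Compare the two slices. At z = 7.25: the cube (footprint 19×8) is included at this height (area 152.00 mm²); the sphere at (1, 15): section is a regular 6-gon, circumradius = √(r²−h²) = √(6.5²−0.75²) = 6.457 (area = (6/2)·6.457²·sin(360°/6) = 108.31 mm²); Taking the union: the 2 present regions are separate (no shared area or edge), so areas and boundary lengths simply add and each stays a separate island — area = 260.31 mm². At z = 7.75: the cube does not reach this height (z outside [0, 7.5]); the r=6.5 sphere at (1, 15) slices to a regular 6-gon of circumradius 6.379 (√(r²−h²) with h=1.25 from center) (area = (6/2)·6.379²·sin(360°/6) = 105.71 mm²); Merging all regions: only the r=6.5 sphere at (1, 15) is present, so the union is just that shape — area = 105.71 mm². Checking containment: the cross-section at z = 7.75 is a subset of the cross-section at z = 7.25.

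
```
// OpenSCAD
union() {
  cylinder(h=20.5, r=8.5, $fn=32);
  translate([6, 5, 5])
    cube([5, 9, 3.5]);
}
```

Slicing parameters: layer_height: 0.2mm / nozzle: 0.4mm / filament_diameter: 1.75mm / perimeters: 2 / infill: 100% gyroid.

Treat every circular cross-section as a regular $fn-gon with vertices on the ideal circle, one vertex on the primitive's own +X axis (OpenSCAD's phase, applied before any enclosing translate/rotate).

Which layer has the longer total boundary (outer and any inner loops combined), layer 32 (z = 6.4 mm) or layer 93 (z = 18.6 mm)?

layer 32 (z = 6.4 mm)

Layer 32 (z = 6.4): the cylinder: section is a regular 32-gon, circumradius r=8.5 (perimeter = 2·32·8.500·sin(180°/32) = 53.32 mm); the 5×9 cube at (6, 5) contributes its full rectangle (perimeter 28.00 mm); Taking the union: the regions partially overlap (shared area 0.43 mm²), so the edge portions inside another operand are dropped and the merged outline is re-measured after clipping — boundary = 78.14 mm. So its perimeter = 78.14 mm. Layer 93 (z = 18.6): the r=8.5 cylinder gives a regular 32-gon of circumradius 8.5 (constant along its height) (perimeter = 2·32·8.500·sin(180°/32) = 53.32 mm); the cube at (6, 5) does not reach this height (z outside [5, 8.5]); Taking the union: only the r=8.5 cylinder is present, so the union is just that shape — boundary = 53.32 mm. So its perimeter = 53.32 mm. Layer 32 is larger (78.14 vs 53.32 mm).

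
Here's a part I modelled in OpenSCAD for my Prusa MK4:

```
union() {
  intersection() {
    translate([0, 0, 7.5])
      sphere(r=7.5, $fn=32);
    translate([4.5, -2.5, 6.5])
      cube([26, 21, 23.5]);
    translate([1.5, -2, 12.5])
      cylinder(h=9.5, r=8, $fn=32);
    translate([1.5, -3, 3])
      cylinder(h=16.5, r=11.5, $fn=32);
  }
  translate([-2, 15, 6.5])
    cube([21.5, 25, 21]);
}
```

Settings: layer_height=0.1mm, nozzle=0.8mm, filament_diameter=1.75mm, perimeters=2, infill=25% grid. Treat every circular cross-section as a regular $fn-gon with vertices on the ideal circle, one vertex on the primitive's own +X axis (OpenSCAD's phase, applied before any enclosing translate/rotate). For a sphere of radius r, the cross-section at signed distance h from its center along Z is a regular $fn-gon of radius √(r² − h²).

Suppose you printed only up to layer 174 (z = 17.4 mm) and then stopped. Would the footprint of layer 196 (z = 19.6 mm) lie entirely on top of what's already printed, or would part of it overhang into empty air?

Compare the two slices. At z = 17.4: the sphere does not reach this height (|z−center|=9.900 > r=7.5); the cube at (4.5, -2.5) (footprint 26×21) is included at this height (area 546.00 mm²); the r=8 cylinder at (1.5, -2) contributes a regular 32-gon of circumradius 8 (area = (32/2)·8.000²·sin(360°/32) = 199.77 mm²); the cylinder at (1.5, -3): section is a regular 32-gon, circumradius r=11.5 (area = (32/2)·11.500²·sin(360°/32) = 412.81 mm²); Keeping only the common overlap: at least one operand is absent at this height, so nothing remains; the 21.5×25 cube at (-2, 15) contributes its full rectangle (area 537.50 mm²); Merging all regions: only the 21.5×25 cube at (-2, 15) is present, so the union is just that shape — area = 537.50 mm². At z = 19.6: the sphere is not intersected at this z (|z−center|=12.100 > r=7.5); the cube at (4.5, -2.5) is present — its section is the full 26×21 rectangle (area 546.00 mm²); the r=8 cylinder at (1.5, -2) contributes a regular 32-gon of circumradius 8 (area = (32/2)·8.000²·sin(360°/32) = 199.77 mm²); the cylinder at (1.5, -3) is not intersected at this z (z outside [3, 19.5]); Taking the intersection: at least one operand is absent at this height, so nothing remains; the cube at (-2, 15) is present — its section is the full 21.5×25 rectangle (area 537.50 mm²); Taking the union: only the 21.5×25 cube at (-2, 15) is present, so the union is just that shape — area = 537.50 mm². Checking containment: the cross-section at z = 19.6 is a subset of the cross-section at z = 17.4.

entirely on top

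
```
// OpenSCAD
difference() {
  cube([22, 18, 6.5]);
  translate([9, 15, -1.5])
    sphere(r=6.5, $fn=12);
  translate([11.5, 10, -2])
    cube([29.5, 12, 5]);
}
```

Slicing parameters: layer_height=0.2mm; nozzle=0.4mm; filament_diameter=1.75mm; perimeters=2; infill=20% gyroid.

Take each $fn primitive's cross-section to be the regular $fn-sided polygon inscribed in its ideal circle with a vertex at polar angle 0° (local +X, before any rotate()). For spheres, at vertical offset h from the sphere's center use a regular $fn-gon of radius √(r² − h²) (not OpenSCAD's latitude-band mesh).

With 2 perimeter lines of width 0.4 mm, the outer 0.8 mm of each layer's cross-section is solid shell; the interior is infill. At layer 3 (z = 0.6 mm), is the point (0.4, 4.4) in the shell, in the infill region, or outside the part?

At z = 0.6 mm: the cube is present — its section is the full 22×18 rectangle; the r=6.5 sphere at (9, 15) contributes a regular 12-gon of circumradius √(6.5²−2.1²) = 6.151; the cube at (11.5, 10) is present — its section is the full 29.5×12 rectangle; Taking the first minus the rest: starting from the 22×18 cube, the r=6.5 sphere at (9, 15) partially overlaps it — only the 91.26 mm² overlap (of its 113.52 mm²) is removed, clipping the outline; the 29.5×12 cube at (11.5, 10) partially overlaps it — only the 60.70 mm² overlap (of its 354.00 mm²) is removed, clipping the outline — 1 connected region. Overall, the cross-section is a single solid region. The nearest boundary edge runs (0.00, 0.00)→(0.00, 18.00); distance from the point to it = 0.40 mm. The point is inside the cross-section, 0.40 mm from the nearest boundary — within the 0.8 mm shell band (2 × 0.4).

shell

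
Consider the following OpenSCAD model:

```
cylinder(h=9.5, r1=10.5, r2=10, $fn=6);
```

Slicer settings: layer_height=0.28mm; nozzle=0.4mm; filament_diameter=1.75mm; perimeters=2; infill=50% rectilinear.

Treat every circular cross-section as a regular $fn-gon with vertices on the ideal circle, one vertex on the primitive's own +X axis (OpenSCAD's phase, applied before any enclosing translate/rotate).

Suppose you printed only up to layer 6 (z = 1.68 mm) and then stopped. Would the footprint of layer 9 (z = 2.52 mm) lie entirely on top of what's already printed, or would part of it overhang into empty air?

entirely on top

Compare the two slices. At z = 1.68: the cone: at t=0.177 of its height the radius interpolates to r₁+(r₂−r₁)t = 10.412, giving a regular 6-gon of that circumradius (area = (6/2)·10.412²·sin(360°/6) = 281.63 mm²). At z = 2.52: the cone (r1=10.5→r2=10) has section circumradius 10.367 here — a regular 6-gon (area = (6/2)·10.367²·sin(360°/6) = 279.25 mm²). Checking containment: the cross-section at z = 2.52 is a subset of the cross-section at z = 1.68.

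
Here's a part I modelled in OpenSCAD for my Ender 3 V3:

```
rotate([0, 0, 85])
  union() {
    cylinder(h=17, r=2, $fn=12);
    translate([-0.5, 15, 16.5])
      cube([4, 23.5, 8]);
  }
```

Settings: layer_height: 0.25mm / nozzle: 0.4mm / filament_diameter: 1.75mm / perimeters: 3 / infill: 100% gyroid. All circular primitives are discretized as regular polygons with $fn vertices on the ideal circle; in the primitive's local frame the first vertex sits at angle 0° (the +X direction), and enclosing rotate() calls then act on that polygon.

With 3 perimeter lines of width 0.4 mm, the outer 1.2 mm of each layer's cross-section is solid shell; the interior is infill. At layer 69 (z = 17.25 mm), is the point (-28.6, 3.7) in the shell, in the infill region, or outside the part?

At z = 17.25 mm: the cylinder does not reach this height (z outside [0, 17]); the 4×23.5 cube at (-0.5, 15) contributes its full rectangle; Combining (union): only the 4×23.5 cube at (-0.5, 15) is present, so the union is just that shape — 1 connected region; (rotated 85° about Z; rotation is an isometry so areas/perimeters/island counts are preserved). Overall, the cross-section is a single solid region. Undo the 85° rotation: the query point maps to (1.193, 28.814) in the un-rotated model frame. The nearest boundary edge runs (-0.50, 38.50)→(-0.50, 15.00); distance from the point to it = 1.69 mm. The point is inside the cross-section and 1.69 mm from the nearest boundary — more than the 1.2 mm shell width (3 × 0.4), so it's in the infill interior.

infill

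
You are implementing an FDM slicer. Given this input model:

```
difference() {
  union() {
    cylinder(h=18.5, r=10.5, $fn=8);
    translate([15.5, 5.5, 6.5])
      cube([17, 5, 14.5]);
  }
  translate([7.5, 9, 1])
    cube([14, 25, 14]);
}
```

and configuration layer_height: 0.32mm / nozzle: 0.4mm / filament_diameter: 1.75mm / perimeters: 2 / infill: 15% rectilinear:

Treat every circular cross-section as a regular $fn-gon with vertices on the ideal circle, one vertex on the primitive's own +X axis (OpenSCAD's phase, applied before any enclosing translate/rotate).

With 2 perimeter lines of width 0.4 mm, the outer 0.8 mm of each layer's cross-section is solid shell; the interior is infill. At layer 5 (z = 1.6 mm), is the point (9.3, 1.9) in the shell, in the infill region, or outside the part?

shell

At z = 1.6 mm: the r=10.5 cylinder gives a regular 8-gon of circumradius 10.5 (constant along its height); the cube at (15.5, 5.5) is not intersected at this z (z outside [6.5, 21]); Combining (union): only the r=10.5 cylinder is present, so the union is just that shape — 1 connected region; the cube at (7.5, 9) is present — its section is the full 14×25 rectangle; Taking the first minus the rest: starting from the result so far, the 14×25 cube at (7.5, 9) misses the remaining region (no effect) — 1 connected region. Overall, the cross-section is a single solid region. The nearest boundary edge runs (7.42, 7.42)→(10.50, 0.00); distance from the point to it = 0.38 mm. The point is inside the cross-section, 0.38 mm from the nearest boundary — within the 0.8 mm shell band (2 × 0.4).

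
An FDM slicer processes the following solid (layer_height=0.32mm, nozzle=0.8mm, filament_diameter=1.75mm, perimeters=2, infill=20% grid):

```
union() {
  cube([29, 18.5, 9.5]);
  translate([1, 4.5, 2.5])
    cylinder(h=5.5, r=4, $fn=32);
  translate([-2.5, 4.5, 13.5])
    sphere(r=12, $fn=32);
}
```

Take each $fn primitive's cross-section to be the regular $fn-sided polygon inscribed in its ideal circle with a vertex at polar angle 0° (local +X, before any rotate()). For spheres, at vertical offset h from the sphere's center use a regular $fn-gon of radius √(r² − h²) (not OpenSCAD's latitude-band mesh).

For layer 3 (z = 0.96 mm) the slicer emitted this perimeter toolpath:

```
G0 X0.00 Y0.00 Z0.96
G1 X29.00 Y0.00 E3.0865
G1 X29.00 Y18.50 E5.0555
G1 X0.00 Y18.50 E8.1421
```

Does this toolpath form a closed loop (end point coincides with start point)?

Start point (G0): (0.00, 0.00). End point (last G1): the path does not return to the start — open.

no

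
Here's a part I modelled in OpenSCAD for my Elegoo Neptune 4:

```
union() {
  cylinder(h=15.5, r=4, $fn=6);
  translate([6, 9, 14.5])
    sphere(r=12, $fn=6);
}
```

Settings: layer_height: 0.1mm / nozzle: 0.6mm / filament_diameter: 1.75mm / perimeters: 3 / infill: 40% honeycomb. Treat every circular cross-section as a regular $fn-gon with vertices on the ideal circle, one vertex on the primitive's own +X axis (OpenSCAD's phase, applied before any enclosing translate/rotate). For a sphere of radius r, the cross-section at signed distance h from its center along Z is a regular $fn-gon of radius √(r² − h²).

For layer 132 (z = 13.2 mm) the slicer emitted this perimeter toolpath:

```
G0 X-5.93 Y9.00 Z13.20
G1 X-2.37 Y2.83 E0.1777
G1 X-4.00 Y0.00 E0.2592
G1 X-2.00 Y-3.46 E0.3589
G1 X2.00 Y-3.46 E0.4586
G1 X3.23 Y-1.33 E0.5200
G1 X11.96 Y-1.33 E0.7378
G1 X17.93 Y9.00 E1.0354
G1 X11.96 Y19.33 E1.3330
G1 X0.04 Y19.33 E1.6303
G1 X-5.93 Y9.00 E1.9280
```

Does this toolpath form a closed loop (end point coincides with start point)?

Start point (G0): (-5.93, 9.00). End point (last G1): the path returns to the start — closed.

yes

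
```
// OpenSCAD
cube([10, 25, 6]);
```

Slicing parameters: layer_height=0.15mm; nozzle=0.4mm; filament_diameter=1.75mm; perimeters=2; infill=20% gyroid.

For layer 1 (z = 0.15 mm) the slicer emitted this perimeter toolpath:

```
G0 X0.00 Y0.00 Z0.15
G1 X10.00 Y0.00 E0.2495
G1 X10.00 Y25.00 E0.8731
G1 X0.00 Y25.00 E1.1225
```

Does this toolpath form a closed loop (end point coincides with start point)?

Start point (G0): (0.00, 0.00). End point (last G1): the path does not return to the start — open.

no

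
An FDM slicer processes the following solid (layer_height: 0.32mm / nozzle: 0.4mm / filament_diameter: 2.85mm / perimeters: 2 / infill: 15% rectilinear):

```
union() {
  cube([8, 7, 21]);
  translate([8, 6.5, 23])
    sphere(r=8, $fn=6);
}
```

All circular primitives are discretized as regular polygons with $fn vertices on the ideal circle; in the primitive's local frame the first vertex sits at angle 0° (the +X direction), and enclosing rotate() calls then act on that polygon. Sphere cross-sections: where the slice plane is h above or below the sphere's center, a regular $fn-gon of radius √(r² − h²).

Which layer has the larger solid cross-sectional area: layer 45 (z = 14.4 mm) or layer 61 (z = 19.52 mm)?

layer 61 (z = 19.52 mm)

Layer 45 (z = 14.4): the cube is present — its section is the full 8×7 rectangle (area 56.00 mm²); the sphere at (8, 6.5) does not reach this height (|z−center|=8.600 > r=8); Combining (union): only the 8×7 cube is present, so the union is just that shape — area = 56.00 mm². So its area = 56.00 mm². Layer 61 (z = 19.52): the cube is present — its section is the full 8×7 rectangle (area 56.00 mm²); the r=8 sphere at (8, 6.5) contributes a regular 6-gon of circumradius √(8²−3.48²) = 7.203 (area = (6/2)·7.203²·sin(360°/6) = 134.81 mm²); Combining (union): the regions partially overlap — summed areas 190.81 mm² minus the doubly-counted overlap 37.23 mm² gives 153.58 mm² — area = 153.58 mm². So its area = 153.58 mm². Layer 61 is larger (153.58 vs 56.00 mm²).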